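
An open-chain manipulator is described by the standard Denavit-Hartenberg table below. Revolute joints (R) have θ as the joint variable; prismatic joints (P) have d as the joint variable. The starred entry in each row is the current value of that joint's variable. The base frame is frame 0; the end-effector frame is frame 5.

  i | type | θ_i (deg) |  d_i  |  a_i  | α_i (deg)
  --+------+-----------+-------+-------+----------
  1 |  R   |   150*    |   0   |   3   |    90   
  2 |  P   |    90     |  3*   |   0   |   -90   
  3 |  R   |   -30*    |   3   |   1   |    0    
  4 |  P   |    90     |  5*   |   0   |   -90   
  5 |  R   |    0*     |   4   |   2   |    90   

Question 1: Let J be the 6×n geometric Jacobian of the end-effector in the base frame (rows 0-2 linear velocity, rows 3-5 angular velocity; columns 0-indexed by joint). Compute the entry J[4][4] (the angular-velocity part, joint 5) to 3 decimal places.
-0.433

axis z_4 = (-0.2500,-0.4330,-0.8660); lever o_n−o_4 = (-1.8660,-3.2321,-2.4641)
cross product → J_v[:, 4] = (-1.7321,1.0000,-0.0000)
J_ω[:, 4] = z_4
entry J[4][4] = -0.4330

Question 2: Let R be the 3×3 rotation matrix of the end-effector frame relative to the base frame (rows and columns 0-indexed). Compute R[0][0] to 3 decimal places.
-0.433

End-effector x-axis (col 0 of R) = (-0.4330,-0.7500,0.5000)
R[0][0] = -0.4330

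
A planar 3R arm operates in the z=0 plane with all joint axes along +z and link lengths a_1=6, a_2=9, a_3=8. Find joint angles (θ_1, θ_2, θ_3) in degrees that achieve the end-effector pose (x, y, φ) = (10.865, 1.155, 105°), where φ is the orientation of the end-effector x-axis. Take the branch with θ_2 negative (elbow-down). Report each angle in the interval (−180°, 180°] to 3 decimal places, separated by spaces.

-8.863 -30.006 143.869

wrist centre = target − a_3·(cos φ, sin φ) = (12.9356, -6.5724)
cos θ_2 = (210.5250−6²−9²)/(2·6·9) = 0.8660; θ_2 = -30.0060° (elbow-down)
β = atan2(-6.5724,12.9356) = -26.9346°; ψ = atan2(-4.5008,13.7938) = -18.0712°
θ_1 = β − ψ = -8.8634°
θ_3 = φ − θ_1 − θ_2 = 143.8694° (wrapped to (-180°,180°])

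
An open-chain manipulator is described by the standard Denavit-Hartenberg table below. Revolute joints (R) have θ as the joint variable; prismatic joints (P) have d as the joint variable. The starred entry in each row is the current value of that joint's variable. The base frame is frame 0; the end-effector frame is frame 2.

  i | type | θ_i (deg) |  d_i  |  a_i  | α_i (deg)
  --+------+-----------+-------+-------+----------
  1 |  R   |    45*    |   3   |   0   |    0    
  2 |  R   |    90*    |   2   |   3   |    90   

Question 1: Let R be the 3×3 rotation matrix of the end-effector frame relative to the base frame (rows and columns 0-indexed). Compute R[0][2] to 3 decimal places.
0.707

End-effector z-axis (col 2 of R) = (0.7071,0.7071,0.0000)
R[0][2] = 0.7071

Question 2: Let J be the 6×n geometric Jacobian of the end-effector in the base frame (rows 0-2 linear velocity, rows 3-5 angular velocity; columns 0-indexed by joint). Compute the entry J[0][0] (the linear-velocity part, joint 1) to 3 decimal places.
-2.121

axis z_0 = ẑ; lever o_n−o_0 = (-2.1213,2.1213,5.0000)
cross product → J_v[:, 0] = (-2.1213,-2.1213,0.0000)
J_ω[:, 0] = z_0
entry J[0][0] = -2.1213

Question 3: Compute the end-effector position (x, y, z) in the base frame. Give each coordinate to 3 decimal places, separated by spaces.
-2.121 2.121 5.000

after link 1: o_1 = (0.0000, 0.0000, 3.0000)
after link 2: o_2 = (-2.1213, 2.1213, 5.0000)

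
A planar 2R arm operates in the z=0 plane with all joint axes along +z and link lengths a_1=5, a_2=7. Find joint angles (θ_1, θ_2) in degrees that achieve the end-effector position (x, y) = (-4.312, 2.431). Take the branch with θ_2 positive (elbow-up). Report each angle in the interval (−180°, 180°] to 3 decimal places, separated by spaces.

61.169 134.999

cos θ_2 = (24.5031−5²−7²)/(2·5·7) = -0.7071; θ_2 = 134.9993° (elbow-up)
β = atan2(2.4310,-4.3120) = 150.5868°; ψ = atan2(4.9498,0.0503) = 89.4177°
θ_1 = β − ψ = 61.1691°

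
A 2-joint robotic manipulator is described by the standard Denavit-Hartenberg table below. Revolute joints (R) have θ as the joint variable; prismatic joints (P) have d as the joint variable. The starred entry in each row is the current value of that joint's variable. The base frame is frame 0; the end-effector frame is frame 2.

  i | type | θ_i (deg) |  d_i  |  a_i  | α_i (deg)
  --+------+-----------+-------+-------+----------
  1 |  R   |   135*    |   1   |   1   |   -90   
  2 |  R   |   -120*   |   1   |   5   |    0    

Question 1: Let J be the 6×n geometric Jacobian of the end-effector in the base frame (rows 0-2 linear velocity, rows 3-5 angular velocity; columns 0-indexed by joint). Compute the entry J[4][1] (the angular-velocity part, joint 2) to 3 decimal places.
axis z_1 = (-0.7071,-0.7071,0.0000); lever o_n−o_1 = (1.0607,-2.4749,4.3301)
cross product → J_v[:, 1] = (-3.0619,3.0619,2.5000)
J_ω[:, 1] = z_1
entry J[4][1] = -0.7071

-0.707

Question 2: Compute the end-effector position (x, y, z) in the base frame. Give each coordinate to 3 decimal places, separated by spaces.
after link 1: o_1 = (-0.7071, 0.7071, 1.0000)
after link 2: o_2 = (0.3536, -1.7678, 5.3301)

0.354 -1.768 5.330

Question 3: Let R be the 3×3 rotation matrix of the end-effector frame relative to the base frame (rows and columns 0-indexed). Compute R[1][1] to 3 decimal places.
0.612

End-effector y-axis (col 1 of R) = (-0.6124,0.6124,0.5000)
R[1][1] = 0.6124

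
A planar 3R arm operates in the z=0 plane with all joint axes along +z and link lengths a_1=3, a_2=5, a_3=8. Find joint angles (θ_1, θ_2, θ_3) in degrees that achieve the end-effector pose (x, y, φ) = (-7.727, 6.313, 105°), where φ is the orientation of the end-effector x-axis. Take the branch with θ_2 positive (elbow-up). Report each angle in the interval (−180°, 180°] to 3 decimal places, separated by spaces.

wrist centre = target − a_3·(cos φ, sin φ) = (-5.6564, -1.4144)
cos θ_2 = (33.9959−3²−5²)/(2·3·5) = -0.0001; θ_2 = 90.0077° (elbow-up)
β = atan2(-1.4144,-5.6564) = -165.9609°; ψ = atan2(5.0000,2.9993) = 59.0419°
θ_1 = β − ψ = -225.0029°
θ_3 = φ − θ_1 − θ_2 = -120.0049° (wrapped to (-180°,180°])

134.997 90.008 -120.005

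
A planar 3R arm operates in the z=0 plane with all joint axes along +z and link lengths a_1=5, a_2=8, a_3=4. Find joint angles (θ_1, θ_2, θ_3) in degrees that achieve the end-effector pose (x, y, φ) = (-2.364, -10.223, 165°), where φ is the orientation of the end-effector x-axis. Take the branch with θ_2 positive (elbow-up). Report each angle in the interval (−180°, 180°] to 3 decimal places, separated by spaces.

-120.003 60.002 -134.999

wrist centre = target − a_3·(cos φ, sin φ) = (1.4997, -11.2583)
cos θ_2 = (128.9979−5²−8²)/(2·5·8) = 0.5000; θ_2 = 60.0017° (elbow-up)
β = atan2(-11.2583,1.4997) = -82.4124°; ψ = atan2(6.9283,8.9998) = 37.5902°
θ_1 = β − ψ = -120.0026°
θ_3 = φ − θ_1 − θ_2 = -134.9992° (wrapped to (-180°,180°])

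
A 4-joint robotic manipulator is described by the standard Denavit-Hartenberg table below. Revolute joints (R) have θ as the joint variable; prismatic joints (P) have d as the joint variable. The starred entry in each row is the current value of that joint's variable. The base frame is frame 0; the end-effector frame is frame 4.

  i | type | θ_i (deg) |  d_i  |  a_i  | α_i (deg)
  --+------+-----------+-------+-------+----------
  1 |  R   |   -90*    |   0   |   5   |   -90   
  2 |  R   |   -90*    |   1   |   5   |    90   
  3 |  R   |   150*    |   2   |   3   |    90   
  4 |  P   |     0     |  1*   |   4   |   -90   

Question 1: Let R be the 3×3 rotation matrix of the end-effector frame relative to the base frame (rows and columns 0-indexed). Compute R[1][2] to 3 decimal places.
End-effector z-axis (col 2 of R) = (0.0000,1.0000,0.0000)
R[1][2] = 1.0000

1.000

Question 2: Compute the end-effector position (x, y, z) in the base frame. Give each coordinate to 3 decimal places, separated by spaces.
after link 1: o_1 = (0.0000, -5.0000, 0.0000)
after link 2: o_2 = (1.0000, -5.0000, 5.0000)
after link 3: o_3 = (2.5000, -3.0000, 2.4019)
after link 4: o_4 = (5.3660, -3.0000, -0.5622)

5.366 -3.000 -0.562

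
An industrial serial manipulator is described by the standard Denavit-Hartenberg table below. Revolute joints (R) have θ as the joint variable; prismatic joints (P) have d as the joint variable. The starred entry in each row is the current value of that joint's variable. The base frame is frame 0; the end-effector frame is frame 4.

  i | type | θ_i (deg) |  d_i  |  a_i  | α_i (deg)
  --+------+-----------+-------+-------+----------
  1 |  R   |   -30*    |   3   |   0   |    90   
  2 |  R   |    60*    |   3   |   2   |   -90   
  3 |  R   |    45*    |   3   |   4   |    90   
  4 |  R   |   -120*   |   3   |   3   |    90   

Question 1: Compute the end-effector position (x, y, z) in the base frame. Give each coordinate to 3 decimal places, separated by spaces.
after link 1: o_1 = (0.0000, 0.0000, 3.0000)
after link 2: o_2 = (-0.6340, -3.0981, 4.7321)
after link 3: o_3 = (-0.2450, -0.0567, 8.6815)
after link 4: o_4 = (0.5718, -4.2025, 8.3011)

0.572 -4.202 8.301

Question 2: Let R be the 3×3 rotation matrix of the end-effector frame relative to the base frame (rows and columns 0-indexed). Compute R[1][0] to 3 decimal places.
-0.593

End-effector x-axis (col 0 of R) = (0.3196,-0.5928,-0.7392)
R[1][0] = -0.5928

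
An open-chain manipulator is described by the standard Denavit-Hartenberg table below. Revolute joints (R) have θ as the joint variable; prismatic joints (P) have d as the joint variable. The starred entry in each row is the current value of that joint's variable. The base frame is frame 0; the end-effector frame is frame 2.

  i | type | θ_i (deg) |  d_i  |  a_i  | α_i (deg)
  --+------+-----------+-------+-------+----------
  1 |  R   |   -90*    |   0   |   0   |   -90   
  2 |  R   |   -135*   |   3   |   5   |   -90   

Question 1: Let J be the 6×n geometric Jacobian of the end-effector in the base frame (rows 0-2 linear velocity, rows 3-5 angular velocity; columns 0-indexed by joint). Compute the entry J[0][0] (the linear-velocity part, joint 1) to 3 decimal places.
-3.536

axis z_0 = ẑ; lever o_n−o_0 = (3.0000,3.5355,3.5355)
cross product → J_v[:, 0] = (-3.5355,3.0000,0.0000)
J_ω[:, 0] = z_0
entry J[0][0] = -3.5355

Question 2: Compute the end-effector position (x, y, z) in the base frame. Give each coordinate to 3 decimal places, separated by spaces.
3.000 3.536 3.536

after link 1: o_1 = (0.0000, 0.0000, 0.0000)
after link 2: o_2 = (3.0000, 3.5355, 3.5355)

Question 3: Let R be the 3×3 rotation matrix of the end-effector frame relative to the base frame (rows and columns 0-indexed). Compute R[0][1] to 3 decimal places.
End-effector y-axis (col 1 of R) = (-1.0000,-0.0000,-0.0000)
R[0][1] = -1.0000

-1.000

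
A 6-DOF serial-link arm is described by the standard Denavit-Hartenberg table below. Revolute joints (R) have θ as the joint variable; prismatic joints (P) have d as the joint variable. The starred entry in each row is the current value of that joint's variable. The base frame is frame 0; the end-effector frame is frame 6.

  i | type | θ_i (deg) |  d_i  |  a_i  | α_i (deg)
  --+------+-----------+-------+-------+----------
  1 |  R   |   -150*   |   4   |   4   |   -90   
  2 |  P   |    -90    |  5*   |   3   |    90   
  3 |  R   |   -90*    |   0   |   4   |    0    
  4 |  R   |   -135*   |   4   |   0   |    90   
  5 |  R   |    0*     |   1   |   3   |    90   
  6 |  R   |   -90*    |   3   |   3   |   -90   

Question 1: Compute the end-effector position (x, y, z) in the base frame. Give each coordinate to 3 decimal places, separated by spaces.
-1.745 -2.978 3.464

after link 1: o_1 = (-3.4641, -2.0000, 4.0000)
after link 2: o_2 = (-0.9641, -6.3301, 7.0000)
after link 3: o_3 = (-2.9641, -2.8660, 7.0000)
after link 4: o_4 = (0.5000, -0.8660, 7.0000)
after link 5: o_5 = (1.9142, -3.3155, 5.5858)
after link 6: o_6 = (-1.7445, -2.9784, 3.4645)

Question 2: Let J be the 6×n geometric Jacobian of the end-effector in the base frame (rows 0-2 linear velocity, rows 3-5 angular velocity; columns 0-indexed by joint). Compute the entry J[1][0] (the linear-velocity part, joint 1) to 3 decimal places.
axis z_0 = ẑ; lever o_n−o_0 = (-1.7445,-2.9784,3.4645)
cross product → J_v[:, 0] = (2.9784,-1.7445,0.0000)
J_ω[:, 0] = z_0
entry J[1][0] = -1.7445

-1.745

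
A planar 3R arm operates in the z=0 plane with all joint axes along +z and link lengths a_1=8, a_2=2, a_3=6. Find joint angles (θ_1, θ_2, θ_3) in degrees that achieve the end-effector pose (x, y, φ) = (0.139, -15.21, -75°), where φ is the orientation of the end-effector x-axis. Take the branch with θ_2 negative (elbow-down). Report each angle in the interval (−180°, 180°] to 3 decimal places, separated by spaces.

-90.000 -44.991 59.991

wrist centre = target − a_3·(cos φ, sin φ) = (-1.4139, -9.4144)
cos θ_2 = (90.6309−8²−2²)/(2·8·2) = 0.7072; θ_2 = -44.9911° (elbow-down)
β = atan2(-9.4144,-1.4139) = -98.5412°; ψ = atan2(-1.4140,9.4144) = -8.5417°
θ_1 = β − ψ = -89.9995°
θ_3 = φ − θ_1 − θ_2 = 59.9906° (wrapped to (-180°,180°])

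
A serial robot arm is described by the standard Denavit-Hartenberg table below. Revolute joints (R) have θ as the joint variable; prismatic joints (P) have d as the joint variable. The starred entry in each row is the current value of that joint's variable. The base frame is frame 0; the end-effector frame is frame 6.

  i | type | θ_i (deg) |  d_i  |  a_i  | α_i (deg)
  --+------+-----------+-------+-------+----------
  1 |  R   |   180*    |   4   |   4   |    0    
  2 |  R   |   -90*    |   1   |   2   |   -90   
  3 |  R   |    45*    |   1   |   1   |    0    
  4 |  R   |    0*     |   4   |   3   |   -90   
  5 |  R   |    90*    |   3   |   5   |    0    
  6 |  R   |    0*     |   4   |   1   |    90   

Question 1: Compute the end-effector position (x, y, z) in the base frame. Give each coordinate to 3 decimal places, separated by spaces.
after link 1: o_1 = (-4.0000, 0.0000, 4.0000)
after link 2: o_2 = (-4.0000, 2.0000, 5.0000)
after link 3: o_3 = (-5.0000, 2.7071, 4.2929)
after link 4: o_4 = (-9.0000, 4.8284, 2.1716)
after link 5: o_5 = (-4.0000, 2.7071, 0.0503)
after link 6: o_6 = (-3.0000, -0.1213, -2.7782)

-3.000 -0.121 -2.778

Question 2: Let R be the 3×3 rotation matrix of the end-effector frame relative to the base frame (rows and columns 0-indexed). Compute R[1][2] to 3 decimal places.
End-effector z-axis (col 2 of R) = (-0.0000,0.7071,-0.7071)
R[1][2] = 0.7071

0.707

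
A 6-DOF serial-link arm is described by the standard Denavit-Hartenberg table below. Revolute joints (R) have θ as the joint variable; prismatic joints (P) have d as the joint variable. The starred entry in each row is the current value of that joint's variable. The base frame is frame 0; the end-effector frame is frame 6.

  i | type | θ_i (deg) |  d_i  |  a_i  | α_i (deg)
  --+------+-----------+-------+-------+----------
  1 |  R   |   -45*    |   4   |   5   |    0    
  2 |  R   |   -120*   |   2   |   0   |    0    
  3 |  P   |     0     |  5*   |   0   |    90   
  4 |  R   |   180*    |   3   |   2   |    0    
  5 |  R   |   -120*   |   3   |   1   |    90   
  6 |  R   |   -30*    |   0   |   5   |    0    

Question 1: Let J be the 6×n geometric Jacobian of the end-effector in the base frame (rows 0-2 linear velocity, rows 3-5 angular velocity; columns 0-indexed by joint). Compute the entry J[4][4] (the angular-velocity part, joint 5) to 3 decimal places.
0.966

axis z_4 = (-0.2588,0.9659,0.0000); lever o_n−o_4 = (-2.7037,-0.2068,4.6160)
cross product → J_v[:, 4] = (4.4587,1.1947,2.6651)
J_ω[:, 4] = z_4
entry J[4][4] = 0.9659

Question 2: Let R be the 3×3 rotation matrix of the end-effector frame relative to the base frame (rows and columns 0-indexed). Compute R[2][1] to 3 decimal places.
End-effector y-axis (col 1 of R) = (-0.4656,0.7718,0.4330)
R[2][1] = 0.4330

0.433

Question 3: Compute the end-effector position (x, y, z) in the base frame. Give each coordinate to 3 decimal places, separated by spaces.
1.987 -0.327 15.616

after link 1: o_1 = (3.5355, -3.5355, 4.0000)
after link 2: o_2 = (3.5355, -3.5355, 6.0000)
after link 3: o_3 = (3.5355, -3.5355, 11.0000)
after link 4: o_4 = (4.6909, -0.1201, 11.0000)
after link 5: o_5 = (3.4315, 2.6482, 11.8660)
after link 6: o_6 = (1.9873, -0.3269, 15.6160)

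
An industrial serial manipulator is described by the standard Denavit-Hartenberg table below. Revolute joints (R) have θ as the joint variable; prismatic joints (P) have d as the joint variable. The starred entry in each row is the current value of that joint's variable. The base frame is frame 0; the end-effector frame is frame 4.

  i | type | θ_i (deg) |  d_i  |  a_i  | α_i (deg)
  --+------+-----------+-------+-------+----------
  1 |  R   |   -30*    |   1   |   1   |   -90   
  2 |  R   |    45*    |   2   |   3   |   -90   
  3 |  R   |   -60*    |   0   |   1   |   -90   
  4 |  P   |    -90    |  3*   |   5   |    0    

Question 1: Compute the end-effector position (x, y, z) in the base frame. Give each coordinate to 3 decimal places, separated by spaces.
after link 1: o_1 = (0.8660, -0.5000, 1.0000)
after link 2: o_2 = (3.7031, 0.1714, -1.1213)
after link 3: o_3 = (4.4423, 0.7446, -1.4749)
after link 4: o_4 = (2.2215, 0.2948, -6.8475)

2.221 0.295 -6.848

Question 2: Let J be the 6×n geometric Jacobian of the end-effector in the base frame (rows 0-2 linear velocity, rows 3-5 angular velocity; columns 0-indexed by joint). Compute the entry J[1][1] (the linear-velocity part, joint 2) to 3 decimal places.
3.924

axis z_1 = (0.5000,0.8660,0.0000); lever o_n−o_1 = (1.3554,0.7948,-7.8475)
cross product → J_v[:, 1] = (-6.7962,3.9238,-0.7765)
J_ω[:, 1] = z_1
entry J[1][1] = 3.9238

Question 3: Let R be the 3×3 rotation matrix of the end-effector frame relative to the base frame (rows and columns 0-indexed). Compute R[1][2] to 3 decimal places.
-0.739

End-effector z-axis (col 2 of R) = (0.2803,-0.7392,-0.6124)
R[1][2] = -0.7392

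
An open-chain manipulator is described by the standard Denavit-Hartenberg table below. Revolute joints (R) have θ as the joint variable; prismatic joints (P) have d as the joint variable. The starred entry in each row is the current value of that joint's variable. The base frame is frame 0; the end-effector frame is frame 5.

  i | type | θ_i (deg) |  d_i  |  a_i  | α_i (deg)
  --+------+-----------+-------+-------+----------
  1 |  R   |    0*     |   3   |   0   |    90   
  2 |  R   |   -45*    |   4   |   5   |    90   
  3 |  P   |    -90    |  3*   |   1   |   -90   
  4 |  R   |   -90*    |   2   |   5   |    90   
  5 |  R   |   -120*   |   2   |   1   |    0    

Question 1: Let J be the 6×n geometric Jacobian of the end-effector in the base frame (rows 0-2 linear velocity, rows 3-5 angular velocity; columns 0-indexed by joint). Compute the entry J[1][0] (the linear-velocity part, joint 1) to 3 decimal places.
axis z_0 = ẑ; lever o_n−o_0 = (-0.9659,-5.0000,-6.6407)
cross product → J_v[:, 0] = (5.0000,-0.9659,0.0000)
J_ω[:, 0] = z_0
entry J[1][0] = -0.9659

-0.966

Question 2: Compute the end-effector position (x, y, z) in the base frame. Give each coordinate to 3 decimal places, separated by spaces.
after link 1: o_1 = (0.0000, 0.0000, 3.0000)
after link 2: o_2 = (3.5355, -4.0000, -0.5355)
after link 3: o_3 = (1.4142, -3.0000, -2.6569)
after link 4: o_4 = (-0.7071, -3.0000, -7.6066)
after link 5: o_5 = (-0.9659, -5.0000, -6.6407)

-0.966 -5.000 -6.641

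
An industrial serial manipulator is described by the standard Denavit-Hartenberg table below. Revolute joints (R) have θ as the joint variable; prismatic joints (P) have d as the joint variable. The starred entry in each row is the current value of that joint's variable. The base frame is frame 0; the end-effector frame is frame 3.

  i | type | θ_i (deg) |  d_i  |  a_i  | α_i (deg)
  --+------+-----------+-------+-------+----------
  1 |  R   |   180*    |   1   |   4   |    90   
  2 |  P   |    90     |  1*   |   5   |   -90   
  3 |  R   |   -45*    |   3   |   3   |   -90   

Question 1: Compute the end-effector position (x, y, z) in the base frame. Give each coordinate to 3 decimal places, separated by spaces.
after link 1: o_1 = (-4.0000, 0.0000, 1.0000)
after link 2: o_2 = (-4.0000, 1.0000, 6.0000)
after link 3: o_3 = (-1.0000, 3.1213, 8.1213)

-1.000 3.121 8.121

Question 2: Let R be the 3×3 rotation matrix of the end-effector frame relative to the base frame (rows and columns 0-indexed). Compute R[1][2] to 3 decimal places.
End-effector z-axis (col 2 of R) = (-0.0000,-0.7071,0.7071)
R[1][2] = -0.7071

-0.707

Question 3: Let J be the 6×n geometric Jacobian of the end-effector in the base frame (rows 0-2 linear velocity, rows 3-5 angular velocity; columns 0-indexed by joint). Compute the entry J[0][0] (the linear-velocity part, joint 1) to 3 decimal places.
axis z_0 = ẑ; lever o_n−o_0 = (-1.0000,3.1213,8.1213)
cross product → J_v[:, 0] = (-3.1213,-1.0000,0.0000)
J_ω[:, 0] = z_0
entry J[0][0] = -3.1213

-3.121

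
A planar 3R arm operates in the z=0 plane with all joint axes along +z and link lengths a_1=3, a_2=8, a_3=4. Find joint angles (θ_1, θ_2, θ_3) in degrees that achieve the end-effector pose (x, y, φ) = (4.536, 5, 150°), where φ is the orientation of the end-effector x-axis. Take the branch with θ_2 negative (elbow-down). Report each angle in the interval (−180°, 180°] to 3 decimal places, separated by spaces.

wrist centre = target − a_3·(cos φ, sin φ) = (8.0001, 3.0000)
cos θ_2 = (73.0016−3²−8²)/(2·3·8) = 0.0000; θ_2 = -89.9981° (elbow-down)
β = atan2(3.0000,8.0001) = 20.5558°; ψ = atan2(-8.0000,3.0003) = -69.4423°
θ_1 = β − ψ = 89.9981°
θ_3 = φ − θ_1 − θ_2 = 150.0000° (wrapped to (-180°,180°])

89.998 -89.998 150.000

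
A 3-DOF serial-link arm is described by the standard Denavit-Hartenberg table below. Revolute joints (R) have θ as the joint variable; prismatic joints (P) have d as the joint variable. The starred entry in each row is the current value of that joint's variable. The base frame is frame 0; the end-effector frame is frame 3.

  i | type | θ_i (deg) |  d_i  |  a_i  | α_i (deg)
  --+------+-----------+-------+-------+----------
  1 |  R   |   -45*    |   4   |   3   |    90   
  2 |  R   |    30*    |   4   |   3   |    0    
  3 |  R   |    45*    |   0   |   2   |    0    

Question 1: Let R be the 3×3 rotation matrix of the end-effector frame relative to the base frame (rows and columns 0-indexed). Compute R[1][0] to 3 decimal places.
-0.183

End-effector x-axis (col 0 of R) = (0.1830,-0.1830,0.9659)
R[1][0] = -0.1830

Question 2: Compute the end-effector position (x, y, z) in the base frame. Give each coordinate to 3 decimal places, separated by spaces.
1.496 -7.153 7.432

after link 1: o_1 = (2.1213, -2.1213, 4.0000)
after link 2: o_2 = (1.1300, -6.7869, 5.5000)
after link 3: o_3 = (1.4960, -7.1529, 7.4319)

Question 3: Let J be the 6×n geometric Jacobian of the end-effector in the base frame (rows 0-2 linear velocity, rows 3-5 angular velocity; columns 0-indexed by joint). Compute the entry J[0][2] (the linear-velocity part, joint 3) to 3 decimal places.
-1.366

axis z_2 = (-0.7071,-0.7071,0.0000); lever o_n−o_2 = (0.3660,-0.3660,1.9319)
cross product → J_v[:, 2] = (-1.3660,1.3660,0.5176)
J_ω[:, 2] = z_2
entry J[0][2] = -1.3660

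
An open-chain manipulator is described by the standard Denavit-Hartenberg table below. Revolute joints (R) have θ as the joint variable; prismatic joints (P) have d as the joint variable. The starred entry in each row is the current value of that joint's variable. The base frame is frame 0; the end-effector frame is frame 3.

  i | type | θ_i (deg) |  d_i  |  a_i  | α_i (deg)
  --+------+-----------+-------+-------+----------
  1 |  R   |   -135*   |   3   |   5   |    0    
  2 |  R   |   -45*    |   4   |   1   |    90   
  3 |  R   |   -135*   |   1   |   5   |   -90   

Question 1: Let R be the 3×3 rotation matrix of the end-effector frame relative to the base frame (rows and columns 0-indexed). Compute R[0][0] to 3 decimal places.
End-effector x-axis (col 0 of R) = (0.7071,0.0000,-0.7071)
R[0][0] = 0.7071

0.707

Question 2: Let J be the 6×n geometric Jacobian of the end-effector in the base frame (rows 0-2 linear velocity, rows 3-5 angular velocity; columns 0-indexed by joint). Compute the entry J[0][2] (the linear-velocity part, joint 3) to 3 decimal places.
axis z_2 = (-0.0000,1.0000,0.0000); lever o_n−o_2 = (3.5355,1.0000,-3.5355)
cross product → J_v[:, 2] = (-3.5355,-0.0000,-3.5355)
J_ω[:, 2] = z_2
entry J[0][2] = -3.5355

-3.536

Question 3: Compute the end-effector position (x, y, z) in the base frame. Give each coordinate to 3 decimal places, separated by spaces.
after link 1: o_1 = (-3.5355, -3.5355, 3.0000)
after link 2: o_2 = (-4.5355, -3.5355, 7.0000)
after link 3: o_3 = (-1.0000, -2.5355, 3.4645)

-1.000 -2.536 3.464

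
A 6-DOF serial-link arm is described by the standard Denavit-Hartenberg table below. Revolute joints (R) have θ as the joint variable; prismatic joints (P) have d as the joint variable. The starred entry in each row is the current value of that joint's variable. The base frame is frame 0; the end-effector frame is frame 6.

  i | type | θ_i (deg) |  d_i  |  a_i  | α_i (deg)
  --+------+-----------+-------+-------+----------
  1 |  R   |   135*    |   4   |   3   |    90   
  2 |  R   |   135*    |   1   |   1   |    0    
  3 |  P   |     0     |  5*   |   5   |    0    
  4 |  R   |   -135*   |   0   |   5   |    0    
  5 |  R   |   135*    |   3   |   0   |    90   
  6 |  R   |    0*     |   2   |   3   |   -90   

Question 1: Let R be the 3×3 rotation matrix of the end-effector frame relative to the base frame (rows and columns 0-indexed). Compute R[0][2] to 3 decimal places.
0.707

End-effector z-axis (col 2 of R) = (0.7071,0.7071,0.0000)
R[0][2] = 0.7071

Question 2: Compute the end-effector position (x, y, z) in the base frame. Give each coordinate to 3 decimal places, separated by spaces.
4.207 8.521 11.778

after link 1: o_1 = (-2.1213, 2.1213, 4.0000)
after link 2: o_2 = (-0.9142, 2.3284, 4.7071)
after link 3: o_3 = (5.1213, 3.3640, 8.2426)
after link 4: o_4 = (1.5858, 6.8995, 8.2426)
after link 5: o_5 = (3.7071, 9.0208, 8.2426)
after link 6: o_6 = (4.2071, 8.5208, 11.7782)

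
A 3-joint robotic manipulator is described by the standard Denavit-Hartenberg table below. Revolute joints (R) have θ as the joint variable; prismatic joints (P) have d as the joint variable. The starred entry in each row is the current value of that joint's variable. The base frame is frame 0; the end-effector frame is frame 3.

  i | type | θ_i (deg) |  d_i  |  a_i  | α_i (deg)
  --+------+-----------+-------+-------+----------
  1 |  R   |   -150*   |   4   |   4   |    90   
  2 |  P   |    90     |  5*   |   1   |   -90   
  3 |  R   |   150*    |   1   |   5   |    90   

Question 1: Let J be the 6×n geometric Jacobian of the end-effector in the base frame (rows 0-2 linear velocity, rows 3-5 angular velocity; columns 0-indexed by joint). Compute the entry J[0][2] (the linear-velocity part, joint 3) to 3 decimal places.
-2.165

axis z_2 = (0.8660,0.5000,0.0000); lever o_n−o_2 = (2.1160,-1.6651,-4.3301)
cross product → J_v[:, 2] = (-2.1651,3.7500,-2.5000)
J_ω[:, 2] = z_2
entry J[0][2] = -2.1651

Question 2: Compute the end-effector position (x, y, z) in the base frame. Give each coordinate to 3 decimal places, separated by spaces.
-3.848 0.665 0.670

after link 1: o_1 = (-3.4641, -2.0000, 4.0000)
after link 2: o_2 = (-5.9641, 2.3301, 5.0000)
after link 3: o_3 = (-3.8481, 0.6651, 0.6699)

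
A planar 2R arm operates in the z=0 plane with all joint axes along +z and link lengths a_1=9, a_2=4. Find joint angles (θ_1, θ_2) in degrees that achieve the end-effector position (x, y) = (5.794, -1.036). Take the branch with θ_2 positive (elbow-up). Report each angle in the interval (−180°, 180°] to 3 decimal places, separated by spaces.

cos θ_2 = (34.6437−9²−4²)/(2·9·4) = -0.8661; θ_2 = 150.0039° (elbow-up)
β = atan2(-1.0360,5.7940) = -10.1377°; ψ = atan2(1.9998,5.5358) = 19.8620°
θ_1 = β − ψ = -29.9997°

-30.000 150.004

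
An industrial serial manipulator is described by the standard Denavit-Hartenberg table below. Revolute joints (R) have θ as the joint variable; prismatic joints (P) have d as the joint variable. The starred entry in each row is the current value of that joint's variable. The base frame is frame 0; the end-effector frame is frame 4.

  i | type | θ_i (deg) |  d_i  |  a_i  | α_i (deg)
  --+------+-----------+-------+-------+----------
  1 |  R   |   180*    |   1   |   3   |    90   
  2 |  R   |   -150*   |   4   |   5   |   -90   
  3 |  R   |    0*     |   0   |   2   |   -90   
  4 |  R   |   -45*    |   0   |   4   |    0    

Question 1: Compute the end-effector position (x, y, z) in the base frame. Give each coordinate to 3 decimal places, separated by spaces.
after link 1: o_1 = (-3.0000, 0.0000, 1.0000)
after link 2: o_2 = (1.3301, 4.0000, -1.5000)
after link 3: o_3 = (3.0622, 4.0000, -2.5000)
after link 4: o_4 = (4.0975, 4.0000, -6.3637)

4.097 4.000 -6.364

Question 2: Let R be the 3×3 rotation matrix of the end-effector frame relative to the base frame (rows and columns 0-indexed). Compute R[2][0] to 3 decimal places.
-0.966

End-effector x-axis (col 0 of R) = (0.2588,0.0000,-0.9659)
R[2][0] = -0.9659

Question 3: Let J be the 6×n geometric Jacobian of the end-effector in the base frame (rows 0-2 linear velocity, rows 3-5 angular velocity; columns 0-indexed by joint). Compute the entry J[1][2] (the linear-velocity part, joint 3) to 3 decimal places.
-4.828

axis z_2 = (-0.5000,0.0000,-0.8660); lever o_n−o_2 = (2.7673,0.0000,-4.8637)
cross product → J_v[:, 2] = (-0.0000,-4.8284,-0.0000)
J_ω[:, 2] = z_2
entry J[1][2] = -4.8284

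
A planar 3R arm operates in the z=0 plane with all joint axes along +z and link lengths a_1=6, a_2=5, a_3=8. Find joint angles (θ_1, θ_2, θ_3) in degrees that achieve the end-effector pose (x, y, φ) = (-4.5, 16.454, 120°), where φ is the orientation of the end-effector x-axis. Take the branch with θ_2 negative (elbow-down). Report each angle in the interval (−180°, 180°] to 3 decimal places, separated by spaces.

120.005 -60.010 60.006

wrist centre = target − a_3·(cos φ, sin φ) = (-0.5000, 9.5258)
cos θ_2 = (90.9908−6²−5²)/(2·6·5) = 0.4998; θ_2 = -60.0101° (elbow-down)
β = atan2(9.5258,-0.5000) = 93.0046°; ψ = atan2(-4.3306,8.4992) = -27.0000°
θ_1 = β − ψ = 120.0046°
θ_3 = φ − θ_1 − θ_2 = 60.0055° (wrapped to (-180°,180°])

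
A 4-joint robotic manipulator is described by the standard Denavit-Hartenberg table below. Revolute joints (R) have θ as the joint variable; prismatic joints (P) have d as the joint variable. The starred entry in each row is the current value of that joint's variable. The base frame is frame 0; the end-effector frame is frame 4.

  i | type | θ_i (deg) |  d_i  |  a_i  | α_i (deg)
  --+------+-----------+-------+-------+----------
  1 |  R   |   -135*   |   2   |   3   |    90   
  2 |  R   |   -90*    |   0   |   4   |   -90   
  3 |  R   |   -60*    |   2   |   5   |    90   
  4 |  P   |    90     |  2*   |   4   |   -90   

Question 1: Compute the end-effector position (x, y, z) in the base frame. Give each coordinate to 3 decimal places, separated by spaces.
-10.133 -2.595 -2.768

after link 1: o_1 = (-2.1213, -2.1213, 2.0000)
after link 2: o_2 = (-2.1213, -2.1213, -2.0000)
after link 3: o_3 = (-6.5974, -0.4737, -4.5000)
after link 4: o_4 = (-10.1329, -2.5950, -2.7679)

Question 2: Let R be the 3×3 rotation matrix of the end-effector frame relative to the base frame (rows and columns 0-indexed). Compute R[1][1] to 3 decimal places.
End-effector y-axis (col 1 of R) = (0.3536,-0.3536,-0.8660)
R[1][1] = -0.3536

-0.354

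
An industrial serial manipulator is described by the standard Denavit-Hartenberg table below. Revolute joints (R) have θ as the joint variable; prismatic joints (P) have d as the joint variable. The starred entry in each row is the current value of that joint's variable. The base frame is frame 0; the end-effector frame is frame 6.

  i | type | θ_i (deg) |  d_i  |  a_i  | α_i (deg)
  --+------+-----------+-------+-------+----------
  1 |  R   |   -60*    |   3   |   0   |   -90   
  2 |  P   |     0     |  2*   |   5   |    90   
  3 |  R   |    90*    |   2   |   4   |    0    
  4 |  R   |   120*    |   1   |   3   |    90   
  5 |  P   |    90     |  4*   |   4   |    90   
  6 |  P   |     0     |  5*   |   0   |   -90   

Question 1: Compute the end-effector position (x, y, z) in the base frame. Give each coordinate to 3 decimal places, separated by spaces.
2.768 6.134 10.000

after link 1: o_1 = (0.0000, 0.0000, 3.0000)
after link 2: o_2 = (4.2321, -3.3301, 3.0000)
after link 3: o_3 = (7.6962, -1.3301, 5.0000)
after link 4: o_4 = (5.0981, 0.1699, 6.0000)
after link 5: o_5 = (7.0981, 3.6340, 10.0000)
after link 6: o_6 = (2.7679, 6.1340, 10.0000)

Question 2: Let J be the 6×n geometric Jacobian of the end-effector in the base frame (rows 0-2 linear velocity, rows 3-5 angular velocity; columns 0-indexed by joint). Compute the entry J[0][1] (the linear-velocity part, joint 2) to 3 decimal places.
prismatic axis z_1 = (0.8660,0.5000,0.0000)
J_v[:, 1] = z_1; J_ω[:, 1] = (0,0,0)
entry J[0][1] = 0.8660

0.866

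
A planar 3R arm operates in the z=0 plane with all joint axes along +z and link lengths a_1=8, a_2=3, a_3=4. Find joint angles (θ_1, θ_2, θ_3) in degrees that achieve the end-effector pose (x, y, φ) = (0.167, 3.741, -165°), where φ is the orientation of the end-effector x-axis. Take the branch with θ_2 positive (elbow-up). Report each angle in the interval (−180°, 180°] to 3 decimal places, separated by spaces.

wrist centre = target − a_3·(cos φ, sin φ) = (4.0307, 4.7763)
cos θ_2 = (39.0594−8²−3²)/(2·8·3) = -0.7071; θ_2 = 134.9991° (elbow-up)
β = atan2(4.7763,4.0307) = 49.8390°; ψ = atan2(2.1214,5.8787) = 19.8421°
θ_1 = β − ψ = 29.9968°
θ_3 = φ − θ_1 − θ_2 = 30.0040° (wrapped to (-180°,180°])

29.997 134.999 30.004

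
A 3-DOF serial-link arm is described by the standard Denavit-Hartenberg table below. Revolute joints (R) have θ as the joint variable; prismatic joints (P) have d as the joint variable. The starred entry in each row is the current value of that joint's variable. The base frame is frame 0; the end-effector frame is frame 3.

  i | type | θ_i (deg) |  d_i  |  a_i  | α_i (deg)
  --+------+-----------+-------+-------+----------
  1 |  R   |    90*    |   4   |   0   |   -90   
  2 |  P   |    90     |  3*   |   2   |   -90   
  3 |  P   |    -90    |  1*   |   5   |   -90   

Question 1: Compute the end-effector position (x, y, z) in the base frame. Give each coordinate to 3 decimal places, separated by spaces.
-8.000 -1.000 2.000

after link 1: o_1 = (0.0000, 0.0000, 4.0000)
after link 2: o_2 = (-3.0000, 0.0000, 2.0000)
after link 3: o_3 = (-8.0000, -1.0000, 2.0000)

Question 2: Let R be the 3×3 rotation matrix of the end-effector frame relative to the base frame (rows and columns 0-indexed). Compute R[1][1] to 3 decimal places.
End-effector y-axis (col 1 of R) = (0.0000,1.0000,-0.0000)
R[1][1] = 1.0000

1.000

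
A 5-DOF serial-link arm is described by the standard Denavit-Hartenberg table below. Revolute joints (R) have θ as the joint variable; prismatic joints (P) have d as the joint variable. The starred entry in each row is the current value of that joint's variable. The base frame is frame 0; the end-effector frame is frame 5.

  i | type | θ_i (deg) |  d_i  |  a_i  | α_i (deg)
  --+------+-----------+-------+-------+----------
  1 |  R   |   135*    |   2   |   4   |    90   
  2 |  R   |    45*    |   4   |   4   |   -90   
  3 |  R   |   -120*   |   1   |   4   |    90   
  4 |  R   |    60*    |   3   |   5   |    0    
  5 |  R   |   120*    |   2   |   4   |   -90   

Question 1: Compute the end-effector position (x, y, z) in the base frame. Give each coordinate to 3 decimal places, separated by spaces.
after link 1: o_1 = (-2.8284, 2.8284, 2.0000)
after link 2: o_2 = (-2.0000, 7.6569, 4.8284)
after link 3: o_3 = (1.9495, 8.6063, 4.1213)
after link 4: o_4 = (6.5089, 4.9875, 4.4622)
after link 5: o_5 = (3.2183, 1.9649, 4.6517)

3.218 1.965 4.652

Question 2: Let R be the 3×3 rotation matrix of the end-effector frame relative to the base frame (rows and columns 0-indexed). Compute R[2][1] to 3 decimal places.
End-effector y-axis (col 1 of R) = (-0.0795,0.7866,0.6124)
R[2][1] = 0.6124

0.612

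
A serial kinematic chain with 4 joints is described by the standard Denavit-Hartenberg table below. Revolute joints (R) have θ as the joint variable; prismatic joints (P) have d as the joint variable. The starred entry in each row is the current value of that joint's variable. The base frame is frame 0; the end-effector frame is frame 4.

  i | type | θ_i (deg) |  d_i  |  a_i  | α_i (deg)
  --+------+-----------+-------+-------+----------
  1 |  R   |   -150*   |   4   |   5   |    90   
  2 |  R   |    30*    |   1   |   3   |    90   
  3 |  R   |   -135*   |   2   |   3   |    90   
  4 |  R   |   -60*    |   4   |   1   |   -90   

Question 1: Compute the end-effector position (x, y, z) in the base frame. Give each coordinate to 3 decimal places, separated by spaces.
-3.770 -0.614 1.866

after link 1: o_1 = (-4.3301, -2.5000, 4.0000)
after link 2: o_2 = (-7.0801, -2.9330, 5.5000)
after link 3: o_3 = (-5.2945, -4.3516, 2.7073)
after link 4: o_4 = (-3.7705, -0.6139, 1.8663)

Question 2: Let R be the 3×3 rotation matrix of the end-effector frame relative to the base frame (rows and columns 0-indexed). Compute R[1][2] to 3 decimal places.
-0.390

End-effector z-axis (col 2 of R) = (0.5490,-0.3902,-0.7392)
R[1][2] = -0.3902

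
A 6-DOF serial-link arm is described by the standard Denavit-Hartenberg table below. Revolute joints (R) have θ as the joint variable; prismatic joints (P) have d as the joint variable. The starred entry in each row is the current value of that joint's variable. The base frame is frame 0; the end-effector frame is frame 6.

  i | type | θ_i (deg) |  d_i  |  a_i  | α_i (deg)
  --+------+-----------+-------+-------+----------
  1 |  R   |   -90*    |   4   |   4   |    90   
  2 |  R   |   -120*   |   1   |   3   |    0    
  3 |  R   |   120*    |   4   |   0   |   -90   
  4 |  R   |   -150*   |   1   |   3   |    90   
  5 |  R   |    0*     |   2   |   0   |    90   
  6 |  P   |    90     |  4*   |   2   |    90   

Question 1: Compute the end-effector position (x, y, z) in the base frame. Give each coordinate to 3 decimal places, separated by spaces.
after link 1: o_1 = (0.0000, -4.0000, 4.0000)
after link 2: o_2 = (-1.0000, -2.5000, 1.4019)
after link 3: o_3 = (-5.0000, -2.5000, 1.4019)
after link 4: o_4 = (-6.5000, 0.0981, 2.4019)
after link 5: o_5 = (-4.7679, 1.0981, 2.4019)
after link 6: o_6 = (-3.0359, 2.0981, -1.5981)

-3.036 2.098 -1.598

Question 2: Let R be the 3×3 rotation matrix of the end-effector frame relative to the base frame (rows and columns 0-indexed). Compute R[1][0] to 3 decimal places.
End-effector x-axis (col 0 of R) = (0.8660,0.5000,0.0000)
R[1][0] = 0.5000

0.500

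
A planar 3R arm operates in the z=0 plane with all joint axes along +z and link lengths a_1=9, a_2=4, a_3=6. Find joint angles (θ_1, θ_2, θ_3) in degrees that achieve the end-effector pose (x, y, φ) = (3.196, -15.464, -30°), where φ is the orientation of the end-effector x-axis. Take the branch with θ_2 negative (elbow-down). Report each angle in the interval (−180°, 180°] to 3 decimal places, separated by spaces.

-90.000 -30.003 90.003

wrist centre = target − a_3·(cos φ, sin φ) = (-2.0002, -12.4640)
cos θ_2 = (159.3519−9²−4²)/(2·9·4) = 0.8660; θ_2 = -30.0031° (elbow-down)
β = atan2(-12.4640,-2.0002) = -99.1168°; ψ = atan2(-2.0002,12.4640) = -9.1169°
θ_1 = β − ψ = -89.9998°
θ_3 = φ − θ_1 − θ_2 = 90.0029° (wrapped to (-180°,180°])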